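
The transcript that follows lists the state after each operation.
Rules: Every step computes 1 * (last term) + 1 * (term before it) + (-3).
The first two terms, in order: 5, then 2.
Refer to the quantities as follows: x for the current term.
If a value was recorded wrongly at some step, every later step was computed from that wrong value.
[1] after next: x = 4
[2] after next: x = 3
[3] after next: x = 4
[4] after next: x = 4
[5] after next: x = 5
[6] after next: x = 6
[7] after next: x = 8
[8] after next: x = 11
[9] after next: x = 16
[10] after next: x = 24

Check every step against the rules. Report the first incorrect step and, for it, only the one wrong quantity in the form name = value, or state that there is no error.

no error

Step 1: x = 1*(2) + (1)*(5) + (-3) = 4 — verified.
Step 2: x = 1*(4) + (1)*(2) + (-3) = 3 — same as recorded.
Step 3: x = 1*(3) + (1)*(4) + (-3) = 4 — verified.
Step 4: x = 1*(4) + (1)*(3) + (-3) = 4 — exactly as logged.
Step 5: x = 1*(4) + (1)*(4) + (-3) = 5 — matches.
Step 6: x = 1*(5) + (1)*(4) + (-3) = 6 — matches.
Step 7: x = 1*(6) + (1)*(5) + (-3) = 8 — consistent with the transcript.
Step 8: x = 1*(8) + (1)*(6) + (-3) = 11 — in agreement.
Step 9: x = 1*(11) + (1)*(8) + (-3) = 16 — matches.
Step 10: x = 1*(16) + (1)*(11) + (-3) = 24 — checks out.
Nothing is out of place; the run is error-free.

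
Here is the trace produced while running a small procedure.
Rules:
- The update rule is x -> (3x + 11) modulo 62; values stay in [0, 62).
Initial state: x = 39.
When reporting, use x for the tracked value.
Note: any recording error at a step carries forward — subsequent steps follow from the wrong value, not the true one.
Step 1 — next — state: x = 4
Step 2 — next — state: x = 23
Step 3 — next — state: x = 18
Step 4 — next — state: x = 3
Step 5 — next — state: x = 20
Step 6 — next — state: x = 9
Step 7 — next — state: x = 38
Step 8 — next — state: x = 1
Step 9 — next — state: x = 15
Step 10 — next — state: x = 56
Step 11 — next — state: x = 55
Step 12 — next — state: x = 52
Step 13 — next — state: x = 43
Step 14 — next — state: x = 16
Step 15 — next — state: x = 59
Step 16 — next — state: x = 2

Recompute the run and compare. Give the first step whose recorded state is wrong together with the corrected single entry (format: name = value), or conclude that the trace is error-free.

step 1: x = (3*39 + 11) mod 62 = 4 -> checks out
step 2: x = (3*4 + 11) mod 62 = 23 -> checks out
step 3: x = (3*23 + 11) mod 62 = 18 -> matches
step 4: x = (3*18 + 11) mod 62 = 3 -> same as recorded
step 5: x = (3*3 + 11) mod 62 = 20 -> consistent with the trace
step 6: x = (3*20 + 11) mod 62 = 9 -> same as recorded
step 7: x = (3*9 + 11) mod 62 = 38 -> in agreement
step 8: x = (3*38 + 11) mod 62 = 1 -> matches
step 9: x = (3*1 + 11) mod 62 = 14 -> not what was recorded
That makes step 9 the first incorrect line — x = 14 is what it should show.

step 9, x = 14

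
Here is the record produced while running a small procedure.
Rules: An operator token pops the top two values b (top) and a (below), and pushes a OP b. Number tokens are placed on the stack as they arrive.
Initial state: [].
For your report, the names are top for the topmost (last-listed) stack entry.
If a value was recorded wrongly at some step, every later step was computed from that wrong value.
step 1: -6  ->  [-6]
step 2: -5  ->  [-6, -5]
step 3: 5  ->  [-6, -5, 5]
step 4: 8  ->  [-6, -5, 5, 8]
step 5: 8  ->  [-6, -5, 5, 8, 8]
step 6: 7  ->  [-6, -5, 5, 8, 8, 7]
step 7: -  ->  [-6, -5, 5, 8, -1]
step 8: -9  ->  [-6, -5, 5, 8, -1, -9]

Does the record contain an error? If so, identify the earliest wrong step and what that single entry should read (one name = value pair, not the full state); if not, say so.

step 7, top = 1

1. push -6: top = -6 (verified)
2. push -5: top = -5 (checks out)
3. push 5: top = 5 (consistent with the record)
4. push 8: top = 8 (in agreement)
5. push 8: top = 8 (exactly as logged)
6. push 7: top = 7 (agrees with the record)
7. 8 - 7 = 1 (a discrepancy with the record)
First deviation found at step 7; the corrected entry is top = 1.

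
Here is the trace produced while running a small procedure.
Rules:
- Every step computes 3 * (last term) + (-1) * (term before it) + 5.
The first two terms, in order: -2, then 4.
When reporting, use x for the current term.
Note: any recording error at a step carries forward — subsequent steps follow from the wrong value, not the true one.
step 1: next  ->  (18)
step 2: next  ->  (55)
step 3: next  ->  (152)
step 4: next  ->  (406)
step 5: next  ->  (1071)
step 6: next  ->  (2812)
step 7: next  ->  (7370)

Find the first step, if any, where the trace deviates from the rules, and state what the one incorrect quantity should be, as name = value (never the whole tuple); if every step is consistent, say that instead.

1. x = 3*(4) + (-1)*(-2) + (5) = 19 (a discrepancy with the trace)
So the first discrepancy is step 1, where the right value is x = 19.

step 1, x = 19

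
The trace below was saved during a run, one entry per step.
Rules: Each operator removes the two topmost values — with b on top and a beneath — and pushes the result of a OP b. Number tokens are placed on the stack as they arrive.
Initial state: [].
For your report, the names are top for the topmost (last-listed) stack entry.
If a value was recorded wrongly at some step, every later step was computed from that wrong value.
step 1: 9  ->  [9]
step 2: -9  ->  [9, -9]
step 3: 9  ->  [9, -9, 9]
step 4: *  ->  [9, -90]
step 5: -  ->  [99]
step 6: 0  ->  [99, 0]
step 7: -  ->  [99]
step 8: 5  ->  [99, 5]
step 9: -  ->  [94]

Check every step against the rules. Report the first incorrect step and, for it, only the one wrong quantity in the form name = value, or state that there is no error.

step 4, top = -81

1. push 9: top = 9 (checks out)
2. push -9: top = -9 (agrees with the trace)
3. push 9: top = 9 (confirmed correct)
4. -9 * 9 = -81 (the trace disagrees here)
Conclusion: step 4 carries the first error; the entry should be top = -81.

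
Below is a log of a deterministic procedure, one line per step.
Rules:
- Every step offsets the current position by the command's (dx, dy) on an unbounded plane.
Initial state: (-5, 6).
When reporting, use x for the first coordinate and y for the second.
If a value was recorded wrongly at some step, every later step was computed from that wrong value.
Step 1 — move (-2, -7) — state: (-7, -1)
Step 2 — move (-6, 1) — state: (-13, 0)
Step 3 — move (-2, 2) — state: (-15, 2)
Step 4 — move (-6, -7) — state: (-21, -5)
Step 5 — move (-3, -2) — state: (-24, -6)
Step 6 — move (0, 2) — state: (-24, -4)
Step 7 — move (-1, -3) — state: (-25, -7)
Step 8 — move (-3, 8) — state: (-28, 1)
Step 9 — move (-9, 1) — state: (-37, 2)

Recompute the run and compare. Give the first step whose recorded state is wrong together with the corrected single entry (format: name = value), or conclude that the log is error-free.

Recomputing the run from the initial state:
step 1: x = -7, y = -1
step 2: x = -13, y = 0
step 3: x = -15, y = 2
step 4: x = -21, y = -5
step 5: x = -24, y = -7
step 6: x = -24, y = -5
step 7: x = -25, y = -8
step 8: x = -28, y = 0
step 9: x = -37, y = 1
The first disagreement with the log is at step 5, where the value should be y = -7.

step 5, y = -7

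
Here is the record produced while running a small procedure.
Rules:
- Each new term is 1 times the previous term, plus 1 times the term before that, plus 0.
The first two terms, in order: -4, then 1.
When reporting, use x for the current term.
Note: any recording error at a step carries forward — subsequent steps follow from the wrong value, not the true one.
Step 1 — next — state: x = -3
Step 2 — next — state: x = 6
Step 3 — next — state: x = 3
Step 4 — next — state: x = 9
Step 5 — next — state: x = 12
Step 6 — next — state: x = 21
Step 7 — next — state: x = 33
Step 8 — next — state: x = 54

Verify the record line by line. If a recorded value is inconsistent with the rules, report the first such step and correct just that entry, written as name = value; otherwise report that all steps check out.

step 2, x = -2

Step 1: x = 1*(1) + (1)*(-4) + (0) = -3 — verified.
Step 2: x = 1*(-3) + (1)*(1) + (0) = -2 — the record has a different value.
So the first discrepancy is step 2, where the right value is x = -2.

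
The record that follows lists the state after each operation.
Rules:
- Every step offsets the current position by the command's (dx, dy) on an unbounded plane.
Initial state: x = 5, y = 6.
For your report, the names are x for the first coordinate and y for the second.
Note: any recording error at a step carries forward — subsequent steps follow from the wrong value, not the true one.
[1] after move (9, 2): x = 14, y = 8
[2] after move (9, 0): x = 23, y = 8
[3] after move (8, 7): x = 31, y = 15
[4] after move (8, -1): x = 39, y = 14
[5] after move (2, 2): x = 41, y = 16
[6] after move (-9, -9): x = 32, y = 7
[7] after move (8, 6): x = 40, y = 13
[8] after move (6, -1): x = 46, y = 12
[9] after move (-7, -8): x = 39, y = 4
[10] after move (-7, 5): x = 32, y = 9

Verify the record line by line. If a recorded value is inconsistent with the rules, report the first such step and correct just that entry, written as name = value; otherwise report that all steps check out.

Step 1: x = 5 + (9) = 14, y = 6 + (2) = 8 — in agreement.
Step 2: x = 14 + (9) = 23, y = 8 + (0) = 8 — confirmed correct.
Step 3: x = 23 + (8) = 31, y = 8 + (7) = 15 — checks out.
Step 4: x = 31 + (8) = 39, y = 15 + (-1) = 14 — matches.
Step 5: x = 39 + (2) = 41, y = 14 + (2) = 16 — consistent with the record.
Step 6: x = 41 + (-9) = 32, y = 16 + (-9) = 7 — matches.
Step 7: x = 32 + (8) = 40, y = 7 + (6) = 13 — in agreement.
Step 8: x = 40 + (6) = 46, y = 13 + (-1) = 12 — consistent with the record.
Step 9: x = 46 + (-7) = 39, y = 12 + (-8) = 4 — verified.
Step 10: x = 39 + (-7) = 32, y = 4 + (5) = 9 — no discrepancy.
No step deviates from the rules.

no error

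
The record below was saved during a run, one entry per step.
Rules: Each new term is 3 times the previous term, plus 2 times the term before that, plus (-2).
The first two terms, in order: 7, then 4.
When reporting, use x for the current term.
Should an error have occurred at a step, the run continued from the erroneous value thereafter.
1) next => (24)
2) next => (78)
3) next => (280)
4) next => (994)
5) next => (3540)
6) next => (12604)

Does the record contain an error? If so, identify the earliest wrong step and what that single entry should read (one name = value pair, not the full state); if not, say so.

Step 1: x = 3*(4) + (2)*(7) + (-2) = 24 — consistent with the record.
Step 2: x = 3*(24) + (2)*(4) + (-2) = 78 — confirmed correct.
Step 3: x = 3*(78) + (2)*(24) + (-2) = 280 — in agreement.
Step 4: x = 3*(280) + (2)*(78) + (-2) = 994 — exactly as logged.
Step 5: x = 3*(994) + (2)*(280) + (-2) = 3540 — exactly as logged.
Step 6: x = 3*(3540) + (2)*(994) + (-2) = 12606 — the entry is off here.
That makes step 6 the first incorrect line — x = 12606 is what it should show.

step 6, x = 12606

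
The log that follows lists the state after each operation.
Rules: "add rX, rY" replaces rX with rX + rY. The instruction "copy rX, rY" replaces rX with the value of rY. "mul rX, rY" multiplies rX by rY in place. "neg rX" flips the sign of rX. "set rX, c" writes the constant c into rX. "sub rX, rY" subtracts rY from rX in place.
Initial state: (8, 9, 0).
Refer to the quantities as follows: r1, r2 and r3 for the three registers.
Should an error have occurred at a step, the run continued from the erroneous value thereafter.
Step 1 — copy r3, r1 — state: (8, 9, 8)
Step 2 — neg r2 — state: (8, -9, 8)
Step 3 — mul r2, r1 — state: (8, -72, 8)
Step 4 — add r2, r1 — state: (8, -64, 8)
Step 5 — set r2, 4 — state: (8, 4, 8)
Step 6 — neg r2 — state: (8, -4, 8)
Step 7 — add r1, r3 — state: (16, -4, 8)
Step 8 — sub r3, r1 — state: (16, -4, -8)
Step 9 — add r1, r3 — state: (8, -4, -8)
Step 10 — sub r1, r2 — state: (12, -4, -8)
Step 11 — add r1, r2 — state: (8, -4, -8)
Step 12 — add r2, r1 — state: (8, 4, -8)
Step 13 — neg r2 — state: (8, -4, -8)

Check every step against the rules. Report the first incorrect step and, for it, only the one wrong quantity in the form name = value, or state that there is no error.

Step 1: r3 = 8 — checks out.
Step 2: r2 = -(9) = -9 — exactly as logged.
Step 3: r2 = -9 * 8 = -72 — exactly as logged.
Step 4: r2 = -72 + 8 = -64 — no discrepancy.
Step 5: r2 = 4 — same as recorded.
Step 6: r2 = -(4) = -4 — same as recorded.
Step 7: r1 = 8 + 8 = 16 — agrees with the log.
Step 8: r3 = 8 - 16 = -8 — same as recorded.
Step 9: r1 = 16 + -8 = 8 — exactly as logged.
Step 10: r1 = 8 - -4 = 12 — matches.
Step 11: r1 = 12 + -4 = 8 — exactly as logged.
Step 12: r2 = -4 + 8 = 4 — agrees with the log.
Step 13: r2 = -(4) = -4 — exactly as logged.
All entries verified; no error found.

no error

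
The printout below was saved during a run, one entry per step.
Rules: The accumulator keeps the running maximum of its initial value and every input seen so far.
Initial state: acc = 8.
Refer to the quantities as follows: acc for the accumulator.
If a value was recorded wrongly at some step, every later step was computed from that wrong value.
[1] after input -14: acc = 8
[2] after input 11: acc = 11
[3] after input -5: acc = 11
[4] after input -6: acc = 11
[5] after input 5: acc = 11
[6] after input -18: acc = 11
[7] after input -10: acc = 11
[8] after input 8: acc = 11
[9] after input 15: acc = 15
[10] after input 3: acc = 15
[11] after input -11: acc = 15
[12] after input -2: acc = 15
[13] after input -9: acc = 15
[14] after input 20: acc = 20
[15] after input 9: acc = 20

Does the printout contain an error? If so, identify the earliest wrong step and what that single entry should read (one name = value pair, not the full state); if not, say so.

no error

1. acc = max(8, -14) = 8 (verified)
2. acc = max(8, 11) = 11 (same as recorded)
3. acc = max(11, -5) = 11 (verified)
4. acc = max(11, -6) = 11 (checks out)
5. acc = max(11, 5) = 11 (agrees with the printout)
6. acc = max(11, -18) = 11 (checks out)
7. acc = max(11, -10) = 11 (in agreement)
8. acc = max(11, 8) = 11 (agrees with the printout)
9. acc = max(11, 15) = 15 (exactly as logged)
10. acc = max(15, 3) = 15 (no discrepancy)
11. acc = max(15, -11) = 15 (agrees with the printout)
12. acc = max(15, -2) = 15 (matches)
13. acc = max(15, -9) = 15 (agrees with the printout)
14. acc = max(15, 20) = 20 (exactly as logged)
15. acc = max(20, 9) = 20 (consistent with the printout)
No step deviates from the rules.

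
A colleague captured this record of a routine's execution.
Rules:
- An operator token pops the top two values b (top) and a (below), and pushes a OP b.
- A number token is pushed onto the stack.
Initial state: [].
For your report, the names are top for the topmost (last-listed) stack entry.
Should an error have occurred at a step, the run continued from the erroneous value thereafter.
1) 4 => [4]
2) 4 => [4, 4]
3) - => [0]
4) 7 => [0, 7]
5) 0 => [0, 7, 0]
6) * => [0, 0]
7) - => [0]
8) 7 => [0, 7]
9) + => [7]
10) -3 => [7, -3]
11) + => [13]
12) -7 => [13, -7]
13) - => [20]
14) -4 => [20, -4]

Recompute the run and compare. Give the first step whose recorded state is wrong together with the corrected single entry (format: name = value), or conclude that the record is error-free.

step 11, top = 4

1. push 4: top = 4 (agrees with the record)
2. push 4: top = 4 (matches)
3. 4 - 4 = 0 (agrees with the record)
4. push 7: top = 7 (checks out)
5. push 0: top = 0 (checks out)
6. 7 * 0 = 0 (exactly as logged)
7. 0 - 0 = 0 (in agreement)
8. push 7: top = 7 (no discrepancy)
9. 0 + 7 = 7 (matches)
10. push -3: top = -3 (no discrepancy)
11. 7 + -3 = 4 (the record has a different value)
Conclusion: step 11 carries the first error; the entry should be top = 4.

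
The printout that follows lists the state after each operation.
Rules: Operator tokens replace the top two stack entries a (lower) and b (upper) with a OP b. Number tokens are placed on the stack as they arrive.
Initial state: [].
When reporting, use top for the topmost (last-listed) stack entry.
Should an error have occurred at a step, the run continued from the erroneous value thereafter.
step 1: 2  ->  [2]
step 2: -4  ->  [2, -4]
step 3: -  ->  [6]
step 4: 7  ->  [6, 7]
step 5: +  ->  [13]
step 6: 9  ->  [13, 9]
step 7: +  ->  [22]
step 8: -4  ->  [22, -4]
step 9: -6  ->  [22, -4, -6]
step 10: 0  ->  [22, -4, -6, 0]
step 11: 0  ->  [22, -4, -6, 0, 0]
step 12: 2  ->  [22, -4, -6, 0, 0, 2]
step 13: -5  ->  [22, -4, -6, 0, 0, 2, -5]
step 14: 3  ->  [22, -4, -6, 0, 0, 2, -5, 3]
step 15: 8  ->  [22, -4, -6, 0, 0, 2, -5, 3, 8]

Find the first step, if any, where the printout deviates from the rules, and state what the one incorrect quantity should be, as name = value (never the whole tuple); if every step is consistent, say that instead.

no error

Recomputing the run from the initial state:
step 1: [2]
step 2: [2, -4]
step 3: [6]
step 4: [6, 7]
step 5: [13]
step 6: [13, 9]
step 7: [22]
step 8: [22, -4]
step 9: [22, -4, -6]
step 10: [22, -4, -6, 0]
step 11: [22, -4, -6, 0, 0]
step 12: [22, -4, -6, 0, 0, 2]
step 13: [22, -4, -6, 0, 0, 2, -5]
step 14: [22, -4, -6, 0, 0, 2, -5, 3]
step 15: [22, -4, -6, 0, 0, 2, -5, 3, 8]
This matches the printout at every step.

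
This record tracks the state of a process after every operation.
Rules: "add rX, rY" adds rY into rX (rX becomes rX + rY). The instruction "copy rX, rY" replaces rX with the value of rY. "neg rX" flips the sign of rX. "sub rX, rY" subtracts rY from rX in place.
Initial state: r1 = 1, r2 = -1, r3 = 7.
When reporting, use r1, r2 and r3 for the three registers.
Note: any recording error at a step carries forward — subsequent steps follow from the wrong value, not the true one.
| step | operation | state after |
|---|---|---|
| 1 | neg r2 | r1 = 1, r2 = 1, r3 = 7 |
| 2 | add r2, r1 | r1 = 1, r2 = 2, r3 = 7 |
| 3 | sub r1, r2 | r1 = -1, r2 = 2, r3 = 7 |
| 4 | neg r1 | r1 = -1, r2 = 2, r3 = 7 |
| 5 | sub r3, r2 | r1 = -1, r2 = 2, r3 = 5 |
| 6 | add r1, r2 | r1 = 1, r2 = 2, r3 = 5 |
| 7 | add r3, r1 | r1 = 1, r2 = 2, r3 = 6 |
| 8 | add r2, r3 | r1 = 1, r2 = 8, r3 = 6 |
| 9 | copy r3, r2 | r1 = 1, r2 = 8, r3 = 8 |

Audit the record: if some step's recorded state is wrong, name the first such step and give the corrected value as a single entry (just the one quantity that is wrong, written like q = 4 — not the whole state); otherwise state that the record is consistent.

1. r2 = -(-1) = 1 (exactly as logged)
2. r2 = 1 + 1 = 2 (consistent with the record)
3. r1 = 1 - 2 = -1 (agrees with the record)
4. r1 = -(-1) = 1 (not what was recorded)
That makes step 4 the first incorrect line — r1 = 1 is what it should show.

step 4, r1 = 1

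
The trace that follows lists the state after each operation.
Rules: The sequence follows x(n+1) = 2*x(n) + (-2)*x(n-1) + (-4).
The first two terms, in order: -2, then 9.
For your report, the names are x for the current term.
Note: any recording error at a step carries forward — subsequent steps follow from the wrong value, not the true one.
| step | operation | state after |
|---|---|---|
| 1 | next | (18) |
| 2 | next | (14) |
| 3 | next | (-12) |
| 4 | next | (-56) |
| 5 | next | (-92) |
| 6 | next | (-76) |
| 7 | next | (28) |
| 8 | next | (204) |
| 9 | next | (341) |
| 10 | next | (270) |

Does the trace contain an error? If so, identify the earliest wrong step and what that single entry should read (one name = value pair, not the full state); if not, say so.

Recomputing the run from the initial state:
step 1: x = 18
step 2: x = 14
step 3: x = -12
step 4: x = -56
step 5: x = -92
step 6: x = -76
step 7: x = 28
step 8: x = 204
step 9: x = 348
step 10: x = 284
The first disagreement with the trace is at step 9, where the value should be x = 348.

step 9, x = 348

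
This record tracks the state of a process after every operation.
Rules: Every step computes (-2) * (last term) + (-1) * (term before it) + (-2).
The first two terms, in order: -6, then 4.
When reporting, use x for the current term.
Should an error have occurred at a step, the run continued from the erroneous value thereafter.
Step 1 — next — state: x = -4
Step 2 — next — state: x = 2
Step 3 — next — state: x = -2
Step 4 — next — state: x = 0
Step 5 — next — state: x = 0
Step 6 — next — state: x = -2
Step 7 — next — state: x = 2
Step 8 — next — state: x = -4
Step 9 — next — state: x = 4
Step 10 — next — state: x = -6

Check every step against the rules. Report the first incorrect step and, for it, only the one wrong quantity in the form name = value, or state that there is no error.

no error

Step 1: x = -2*(4) + (-1)*(-6) + (-2) = -4 — checks out.
Step 2: x = -2*(-4) + (-1)*(4) + (-2) = 2 — confirmed correct.
Step 3: x = -2*(2) + (-1)*(-4) + (-2) = -2 — consistent with the record.
Step 4: x = -2*(-2) + (-1)*(2) + (-2) = 0 — matches.
Step 5: x = -2*(0) + (-1)*(-2) + (-2) = 0 — exactly as logged.
Step 6: x = -2*(0) + (-1)*(0) + (-2) = -2 — in agreement.
Step 7: x = -2*(-2) + (-1)*(0) + (-2) = 2 — no discrepancy.
Step 8: x = -2*(2) + (-1)*(-2) + (-2) = -4 — consistent with the record.
Step 9: x = -2*(-4) + (-1)*(2) + (-2) = 4 — confirmed correct.
Step 10: x = -2*(4) + (-1)*(-4) + (-2) = -6 — verified.
The recomputation confirms every line.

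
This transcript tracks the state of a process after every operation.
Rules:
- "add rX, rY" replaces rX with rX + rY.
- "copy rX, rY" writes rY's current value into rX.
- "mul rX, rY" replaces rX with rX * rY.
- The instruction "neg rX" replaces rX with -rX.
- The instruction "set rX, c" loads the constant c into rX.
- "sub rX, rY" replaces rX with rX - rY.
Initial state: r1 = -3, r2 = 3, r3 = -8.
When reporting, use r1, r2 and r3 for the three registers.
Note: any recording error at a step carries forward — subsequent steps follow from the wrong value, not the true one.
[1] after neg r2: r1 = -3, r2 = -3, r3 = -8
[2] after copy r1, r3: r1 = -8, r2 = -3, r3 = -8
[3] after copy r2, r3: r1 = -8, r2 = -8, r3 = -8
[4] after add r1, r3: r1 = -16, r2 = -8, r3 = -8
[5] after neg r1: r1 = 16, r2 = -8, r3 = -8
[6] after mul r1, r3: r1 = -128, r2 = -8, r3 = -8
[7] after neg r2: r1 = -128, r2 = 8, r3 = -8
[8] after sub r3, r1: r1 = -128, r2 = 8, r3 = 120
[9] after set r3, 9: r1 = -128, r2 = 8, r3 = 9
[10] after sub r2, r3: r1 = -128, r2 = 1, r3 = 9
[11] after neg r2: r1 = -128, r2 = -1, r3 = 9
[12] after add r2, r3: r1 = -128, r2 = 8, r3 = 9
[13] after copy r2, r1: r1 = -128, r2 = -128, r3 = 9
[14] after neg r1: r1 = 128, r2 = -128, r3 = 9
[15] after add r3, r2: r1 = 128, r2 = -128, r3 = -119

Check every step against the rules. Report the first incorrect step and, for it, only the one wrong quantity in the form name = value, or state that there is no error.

step 10, r2 = -1

step 1: r2 = -(3) = -3 -> consistent with the transcript
step 2: r1 = -8 -> no discrepancy
step 3: r2 = -8 -> checks out
step 4: r1 = -8 + -8 = -16 -> matches
step 5: r1 = -(-16) = 16 -> no discrepancy
step 6: r1 = 16 * -8 = -128 -> same as recorded
step 7: r2 = -(-8) = 8 -> agrees with the transcript
step 8: r3 = -8 - -128 = 120 -> same as recorded
step 9: r3 = 9 -> verified
step 10: r2 = 8 - 9 = -1 -> the transcript disagrees here
First incorrect step: 10; the correct value is r2 = -1.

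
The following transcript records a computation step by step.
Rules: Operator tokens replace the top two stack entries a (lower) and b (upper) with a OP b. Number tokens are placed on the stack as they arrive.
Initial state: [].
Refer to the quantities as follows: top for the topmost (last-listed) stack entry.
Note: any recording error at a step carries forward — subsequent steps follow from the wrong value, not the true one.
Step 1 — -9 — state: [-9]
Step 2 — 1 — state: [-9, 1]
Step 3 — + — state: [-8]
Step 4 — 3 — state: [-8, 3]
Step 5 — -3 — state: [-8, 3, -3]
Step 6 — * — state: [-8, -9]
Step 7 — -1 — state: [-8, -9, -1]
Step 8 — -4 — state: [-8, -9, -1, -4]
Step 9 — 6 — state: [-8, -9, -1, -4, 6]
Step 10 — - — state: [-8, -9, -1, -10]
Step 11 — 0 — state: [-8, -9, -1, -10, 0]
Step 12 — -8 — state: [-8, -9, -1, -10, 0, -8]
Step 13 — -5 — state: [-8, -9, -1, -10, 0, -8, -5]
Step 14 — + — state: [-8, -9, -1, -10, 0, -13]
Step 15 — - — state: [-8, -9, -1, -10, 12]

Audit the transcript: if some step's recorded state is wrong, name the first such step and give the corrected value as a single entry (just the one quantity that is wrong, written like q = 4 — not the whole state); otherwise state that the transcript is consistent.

step 15, top = 13

Recomputing the run from the initial state:
step 1: [-9]
step 2: [-9, 1]
step 3: [-8]
step 4: [-8, 3]
step 5: [-8, 3, -3]
step 6: [-8, -9]
step 7: [-8, -9, -1]
step 8: [-8, -9, -1, -4]
step 9: [-8, -9, -1, -4, 6]
step 10: [-8, -9, -1, -10]
step 11: [-8, -9, -1, -10, 0]
step 12: [-8, -9, -1, -10, 0, -8]
step 13: [-8, -9, -1, -10, 0, -8, -5]
step 14: [-8, -9, -1, -10, 0, -13]
step 15: [-8, -9, -1, -10, 13]
The first disagreement with the transcript is at step 15, where the value should be top = 13.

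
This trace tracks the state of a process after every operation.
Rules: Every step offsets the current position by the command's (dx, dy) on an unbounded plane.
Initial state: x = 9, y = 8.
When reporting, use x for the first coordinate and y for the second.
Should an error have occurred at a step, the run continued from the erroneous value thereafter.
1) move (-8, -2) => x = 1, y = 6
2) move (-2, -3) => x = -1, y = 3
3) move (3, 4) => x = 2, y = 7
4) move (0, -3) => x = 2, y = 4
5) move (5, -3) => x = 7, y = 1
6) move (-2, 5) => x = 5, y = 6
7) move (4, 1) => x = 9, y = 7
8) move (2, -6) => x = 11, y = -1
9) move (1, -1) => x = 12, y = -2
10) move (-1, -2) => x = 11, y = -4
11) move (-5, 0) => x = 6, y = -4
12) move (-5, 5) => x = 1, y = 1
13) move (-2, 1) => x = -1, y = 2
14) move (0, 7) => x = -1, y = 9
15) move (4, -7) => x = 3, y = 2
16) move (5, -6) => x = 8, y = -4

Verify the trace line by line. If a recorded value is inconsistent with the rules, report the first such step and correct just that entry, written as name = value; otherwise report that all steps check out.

step 8, y = 1

Step 1: x = 9 + (-8) = 1, y = 8 + (-2) = 6 — matches.
Step 2: x = 1 + (-2) = -1, y = 6 + (-3) = 3 — confirmed correct.
Step 3: x = -1 + (3) = 2, y = 3 + (4) = 7 — same as recorded.
Step 4: x = 2 + (0) = 2, y = 7 + (-3) = 4 — no discrepancy.
Step 5: x = 2 + (5) = 7, y = 4 + (-3) = 1 — consistent with the trace.
Step 6: x = 7 + (-2) = 5, y = 1 + (5) = 6 — no discrepancy.
Step 7: x = 5 + (4) = 9, y = 6 + (1) = 7 — matches.
Step 8: x = 9 + (2) = 11, y = 7 + (-6) = 1 — this is not what the trace shows.
The earliest wrong entry is at step 8: it should read y = 1.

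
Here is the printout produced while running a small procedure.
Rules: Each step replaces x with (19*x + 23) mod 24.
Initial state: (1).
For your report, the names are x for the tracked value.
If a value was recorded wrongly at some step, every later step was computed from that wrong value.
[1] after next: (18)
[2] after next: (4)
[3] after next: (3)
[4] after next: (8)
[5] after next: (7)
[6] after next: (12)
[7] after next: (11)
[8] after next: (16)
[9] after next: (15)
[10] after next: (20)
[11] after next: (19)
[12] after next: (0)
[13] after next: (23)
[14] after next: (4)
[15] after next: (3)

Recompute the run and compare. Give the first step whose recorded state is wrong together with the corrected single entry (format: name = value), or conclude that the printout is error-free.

Recomputing the run from the initial state:
step 1: x = 18
step 2: x = 5
step 3: x = 22
step 4: x = 9
step 5: x = 2
step 6: x = 13
step 7: x = 6
step 8: x = 17
step 9: x = 10
step 10: x = 21
step 11: x = 14
step 12: x = 1
step 13: x = 18
step 14: x = 5
step 15: x = 22
The first disagreement with the printout is at step 2, where the value should be x = 5.

step 2, x = 5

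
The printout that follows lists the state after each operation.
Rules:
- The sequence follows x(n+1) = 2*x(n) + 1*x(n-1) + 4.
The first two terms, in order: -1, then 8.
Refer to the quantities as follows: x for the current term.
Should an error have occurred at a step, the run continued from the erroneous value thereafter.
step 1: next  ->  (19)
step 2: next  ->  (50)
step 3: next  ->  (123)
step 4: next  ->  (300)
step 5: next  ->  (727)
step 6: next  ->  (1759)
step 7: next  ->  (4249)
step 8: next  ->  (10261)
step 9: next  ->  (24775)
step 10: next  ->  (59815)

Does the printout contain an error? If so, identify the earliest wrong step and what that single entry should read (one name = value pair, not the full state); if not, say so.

step 6, x = 1758

Recomputing the run from the initial state:
step 1: x = 19
step 2: x = 50
step 3: x = 123
step 4: x = 300
step 5: x = 727
step 6: x = 1758
step 7: x = 4247
step 8: x = 10256
step 9: x = 24763
step 10: x = 59786
The first disagreement with the printout is at step 6, where the value should be x = 1758.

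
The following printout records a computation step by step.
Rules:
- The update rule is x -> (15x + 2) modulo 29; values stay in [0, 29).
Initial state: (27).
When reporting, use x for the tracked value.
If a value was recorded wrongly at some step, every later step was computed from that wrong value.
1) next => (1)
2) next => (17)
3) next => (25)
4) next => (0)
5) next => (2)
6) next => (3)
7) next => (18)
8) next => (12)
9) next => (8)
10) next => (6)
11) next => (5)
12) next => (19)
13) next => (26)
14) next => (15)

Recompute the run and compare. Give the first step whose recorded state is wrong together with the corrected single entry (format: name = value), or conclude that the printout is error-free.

Recomputing the run from the initial state:
step 1: x = 1
step 2: x = 17
step 3: x = 25
step 4: x = 0
step 5: x = 2
step 6: x = 3
step 7: x = 18
step 8: x = 11
step 9: x = 22
step 10: x = 13
step 11: x = 23
step 12: x = 28
step 13: x = 16
step 14: x = 10
The first disagreement with the printout is at step 8, where the value should be x = 11.

step 8, x = 11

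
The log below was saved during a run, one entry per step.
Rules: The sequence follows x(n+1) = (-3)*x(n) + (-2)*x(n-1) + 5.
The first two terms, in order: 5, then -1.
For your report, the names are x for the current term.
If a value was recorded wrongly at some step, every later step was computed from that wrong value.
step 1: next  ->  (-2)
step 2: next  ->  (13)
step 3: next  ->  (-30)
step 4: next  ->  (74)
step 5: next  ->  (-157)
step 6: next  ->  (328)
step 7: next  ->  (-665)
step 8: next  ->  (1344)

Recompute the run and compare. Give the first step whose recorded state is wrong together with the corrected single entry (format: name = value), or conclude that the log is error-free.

Recomputing the run from the initial state:
step 1: x = -2
step 2: x = 13
step 3: x = -30
step 4: x = 69
step 5: x = -142
step 6: x = 293
step 7: x = -590
step 8: x = 1189
The first disagreement with the log is at step 4, where the value should be x = 69.

step 4, x = 69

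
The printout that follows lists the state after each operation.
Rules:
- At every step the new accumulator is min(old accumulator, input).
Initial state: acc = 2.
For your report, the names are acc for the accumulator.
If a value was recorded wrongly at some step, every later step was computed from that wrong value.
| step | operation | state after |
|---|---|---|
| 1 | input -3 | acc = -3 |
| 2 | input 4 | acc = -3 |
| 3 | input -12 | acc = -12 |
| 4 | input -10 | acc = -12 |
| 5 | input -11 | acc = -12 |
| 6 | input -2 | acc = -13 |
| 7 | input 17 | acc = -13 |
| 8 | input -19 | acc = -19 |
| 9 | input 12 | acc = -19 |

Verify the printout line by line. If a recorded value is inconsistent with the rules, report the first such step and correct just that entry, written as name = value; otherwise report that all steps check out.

step 6, acc = -12

step 1: acc = min(2, -3) = -3 -> matches
step 2: acc = min(-3, 4) = -3 -> in agreement
step 3: acc = min(-3, -12) = -12 -> no discrepancy
step 4: acc = min(-12, -10) = -12 -> matches
step 5: acc = min(-12, -11) = -12 -> in agreement
step 6: acc = min(-12, -2) = -12 -> first mismatch against the printout
So the first discrepancy is step 6, where the right value is acc = -12.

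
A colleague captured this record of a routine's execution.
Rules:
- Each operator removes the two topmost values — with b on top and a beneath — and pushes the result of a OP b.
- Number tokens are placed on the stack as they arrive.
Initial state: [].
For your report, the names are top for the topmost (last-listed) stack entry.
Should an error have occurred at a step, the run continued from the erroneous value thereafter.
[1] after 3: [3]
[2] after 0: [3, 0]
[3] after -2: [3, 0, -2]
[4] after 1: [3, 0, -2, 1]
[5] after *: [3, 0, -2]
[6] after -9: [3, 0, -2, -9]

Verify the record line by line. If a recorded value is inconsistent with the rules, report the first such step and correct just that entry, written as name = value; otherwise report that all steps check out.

step 1: push 3: top = 3 -> in agreement
step 2: push 0: top = 0 -> exactly as logged
step 3: push -2: top = -2 -> verified
step 4: push 1: top = 1 -> verified
step 5: -2 * 1 = -2 -> matches
step 6: push -9: top = -9 -> in agreement
Each recorded entry agrees with the recomputation.

no error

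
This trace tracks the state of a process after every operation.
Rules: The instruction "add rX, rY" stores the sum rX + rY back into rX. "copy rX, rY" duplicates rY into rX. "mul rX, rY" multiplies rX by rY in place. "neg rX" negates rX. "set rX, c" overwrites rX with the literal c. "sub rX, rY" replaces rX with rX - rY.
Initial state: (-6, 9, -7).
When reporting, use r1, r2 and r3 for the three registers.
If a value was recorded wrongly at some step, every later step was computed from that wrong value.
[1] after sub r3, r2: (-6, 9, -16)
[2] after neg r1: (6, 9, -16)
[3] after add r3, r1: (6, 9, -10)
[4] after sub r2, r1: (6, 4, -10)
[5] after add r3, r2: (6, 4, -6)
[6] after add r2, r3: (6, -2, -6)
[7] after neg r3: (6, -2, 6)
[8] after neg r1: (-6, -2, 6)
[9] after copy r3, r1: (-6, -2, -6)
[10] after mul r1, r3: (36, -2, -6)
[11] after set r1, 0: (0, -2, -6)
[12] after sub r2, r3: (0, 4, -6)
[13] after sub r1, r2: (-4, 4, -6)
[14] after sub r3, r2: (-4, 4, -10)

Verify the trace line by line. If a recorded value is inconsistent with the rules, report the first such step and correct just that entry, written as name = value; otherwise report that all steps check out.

step 4, r2 = 3

step 1: r3 = -7 - 9 = -16 -> agrees with the trace
step 2: r1 = -(-6) = 6 -> matches
step 3: r3 = -16 + 6 = -10 -> no discrepancy
step 4: r2 = 9 - 6 = 3 -> the trace has a different value
First incorrect step: 4; the correct value is r2 = 3.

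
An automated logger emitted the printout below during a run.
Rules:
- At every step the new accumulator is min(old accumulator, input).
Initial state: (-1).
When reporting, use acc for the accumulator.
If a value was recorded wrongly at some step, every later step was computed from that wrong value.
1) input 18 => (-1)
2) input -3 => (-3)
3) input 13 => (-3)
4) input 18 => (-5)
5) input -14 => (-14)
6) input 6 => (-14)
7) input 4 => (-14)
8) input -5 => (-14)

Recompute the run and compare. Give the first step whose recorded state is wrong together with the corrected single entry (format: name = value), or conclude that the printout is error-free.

Recomputing the run from the initial state:
step 1: acc = -1
step 2: acc = -3
step 3: acc = -3
step 4: acc = -3
step 5: acc = -14
step 6: acc = -14
step 7: acc = -14
step 8: acc = -14
The first disagreement with the printout is at step 4, where the value should be acc = -3.

step 4, acc = -3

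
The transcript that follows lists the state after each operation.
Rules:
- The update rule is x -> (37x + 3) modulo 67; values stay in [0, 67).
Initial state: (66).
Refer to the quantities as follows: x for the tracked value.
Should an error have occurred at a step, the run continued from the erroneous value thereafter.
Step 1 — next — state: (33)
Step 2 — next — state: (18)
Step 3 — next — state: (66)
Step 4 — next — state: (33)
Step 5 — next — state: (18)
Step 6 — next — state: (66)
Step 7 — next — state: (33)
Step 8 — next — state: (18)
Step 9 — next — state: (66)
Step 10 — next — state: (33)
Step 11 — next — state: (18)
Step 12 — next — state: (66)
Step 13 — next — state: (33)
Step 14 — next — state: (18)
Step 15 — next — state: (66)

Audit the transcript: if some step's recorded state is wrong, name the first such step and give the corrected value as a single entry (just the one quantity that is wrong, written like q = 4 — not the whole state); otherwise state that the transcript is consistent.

step 1: x = (37*66 + 3) mod 67 = 33 -> verified
step 2: x = (37*33 + 3) mod 67 = 18 -> checks out
step 3: x = (37*18 + 3) mod 67 = 66 -> no discrepancy
step 4: x = (37*66 + 3) mod 67 = 33 -> verified
step 5: x = (37*33 + 3) mod 67 = 18 -> agrees with the transcript
step 6: x = (37*18 + 3) mod 67 = 66 -> checks out
step 7: x = (37*66 + 3) mod 67 = 33 -> no discrepancy
step 8: x = (37*33 + 3) mod 67 = 18 -> exactly as logged
step 9: x = (37*18 + 3) mod 67 = 66 -> exactly as logged
step 10: x = (37*66 + 3) mod 67 = 33 -> same as recorded
step 11: x = (37*33 + 3) mod 67 = 18 -> confirmed correct
step 12: x = (37*18 + 3) mod 67 = 66 -> no discrepancy
step 13: x = (37*66 + 3) mod 67 = 33 -> in agreement
step 14: x = (37*33 + 3) mod 67 = 18 -> consistent with the transcript
step 15: x = (37*18 + 3) mod 67 = 66 -> exactly as logged
All entries verified; no error found.

no error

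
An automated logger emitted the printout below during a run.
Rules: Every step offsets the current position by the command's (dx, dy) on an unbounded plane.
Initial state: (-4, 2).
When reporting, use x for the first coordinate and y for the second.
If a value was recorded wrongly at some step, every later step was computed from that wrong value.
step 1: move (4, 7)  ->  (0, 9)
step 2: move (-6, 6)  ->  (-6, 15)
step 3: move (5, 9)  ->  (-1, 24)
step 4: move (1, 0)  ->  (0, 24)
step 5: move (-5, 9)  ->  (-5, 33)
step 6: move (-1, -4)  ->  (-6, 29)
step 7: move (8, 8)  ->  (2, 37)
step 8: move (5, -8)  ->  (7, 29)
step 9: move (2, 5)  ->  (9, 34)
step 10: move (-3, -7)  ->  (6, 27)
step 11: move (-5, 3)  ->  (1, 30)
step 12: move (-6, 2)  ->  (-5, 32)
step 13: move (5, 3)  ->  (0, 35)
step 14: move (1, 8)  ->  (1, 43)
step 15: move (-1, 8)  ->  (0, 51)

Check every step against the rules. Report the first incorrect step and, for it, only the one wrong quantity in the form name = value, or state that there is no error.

no error

Recomputing the run from the initial state:
step 1: x = 0, y = 9
step 2: x = -6, y = 15
step 3: x = -1, y = 24
step 4: x = 0, y = 24
step 5: x = -5, y = 33
step 6: x = -6, y = 29
step 7: x = 2, y = 37
step 8: x = 7, y = 29
step 9: x = 9, y = 34
step 10: x = 6, y = 27
step 11: x = 1, y = 30
step 12: x = -5, y = 32
step 13: x = 0, y = 35
step 14: x = 1, y = 43
step 15: x = 0, y = 51
This matches the printout at every step.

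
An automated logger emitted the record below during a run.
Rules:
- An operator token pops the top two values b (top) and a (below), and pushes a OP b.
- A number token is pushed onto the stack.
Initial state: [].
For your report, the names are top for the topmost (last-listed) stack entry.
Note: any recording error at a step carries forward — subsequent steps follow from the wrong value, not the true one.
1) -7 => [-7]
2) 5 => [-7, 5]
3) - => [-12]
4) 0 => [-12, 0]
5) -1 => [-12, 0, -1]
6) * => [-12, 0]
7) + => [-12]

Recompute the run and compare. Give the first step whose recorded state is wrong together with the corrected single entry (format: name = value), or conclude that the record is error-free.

Recomputing the run from the initial state:
step 1: [-7]
step 2: [-7, 5]
step 3: [-12]
step 4: [-12, 0]
step 5: [-12, 0, -1]
step 6: [-12, 0]
step 7: [-12]
This matches the record at every step.

no error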